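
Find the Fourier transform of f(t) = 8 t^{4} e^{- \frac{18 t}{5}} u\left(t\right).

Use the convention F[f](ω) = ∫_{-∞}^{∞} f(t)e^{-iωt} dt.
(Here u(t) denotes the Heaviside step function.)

F(ω) = \frac{600000}{\left(5 i \omega + 18\right)^{5}}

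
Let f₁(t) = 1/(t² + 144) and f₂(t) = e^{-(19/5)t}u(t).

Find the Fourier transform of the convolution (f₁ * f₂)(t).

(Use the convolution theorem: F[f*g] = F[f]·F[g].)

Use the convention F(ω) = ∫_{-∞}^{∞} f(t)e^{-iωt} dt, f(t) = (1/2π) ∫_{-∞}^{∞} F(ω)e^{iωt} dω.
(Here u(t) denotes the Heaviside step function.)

F[f₁*f₂](ω) = \frac{5 \pi e^{- 12 \left|{\omega}\right|}}{12 \left(5 i \omega + 19\right)}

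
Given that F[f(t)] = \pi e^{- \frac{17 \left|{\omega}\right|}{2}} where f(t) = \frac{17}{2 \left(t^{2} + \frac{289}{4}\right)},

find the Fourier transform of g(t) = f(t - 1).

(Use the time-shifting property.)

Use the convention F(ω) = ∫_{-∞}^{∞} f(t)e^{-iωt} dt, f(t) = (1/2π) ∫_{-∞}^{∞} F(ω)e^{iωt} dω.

F[g](ω) = \pi e^{- i \omega - \frac{17 \left|{\omega}\right|}{2}}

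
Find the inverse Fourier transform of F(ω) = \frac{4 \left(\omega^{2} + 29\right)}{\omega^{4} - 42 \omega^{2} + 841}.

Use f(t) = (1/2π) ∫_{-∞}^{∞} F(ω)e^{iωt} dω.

f(t) = e^{- 2 \left|{t}\right|} \cos{\left(5 \left|{t}\right| \right)}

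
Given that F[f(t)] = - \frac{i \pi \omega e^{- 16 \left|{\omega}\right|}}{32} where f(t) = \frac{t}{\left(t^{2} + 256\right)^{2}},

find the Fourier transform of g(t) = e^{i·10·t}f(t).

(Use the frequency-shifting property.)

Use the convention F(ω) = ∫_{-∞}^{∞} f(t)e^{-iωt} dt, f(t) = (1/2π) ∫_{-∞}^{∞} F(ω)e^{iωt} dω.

F[g](ω) = \frac{i \pi \left(10 - \omega\right) e^{- 16 \left|{\omega - 10}\right|}}{32}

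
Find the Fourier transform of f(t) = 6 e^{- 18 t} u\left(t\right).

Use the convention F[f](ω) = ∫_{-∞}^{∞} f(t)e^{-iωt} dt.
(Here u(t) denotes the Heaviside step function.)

F(ω) = \frac{6}{i \omega + 18}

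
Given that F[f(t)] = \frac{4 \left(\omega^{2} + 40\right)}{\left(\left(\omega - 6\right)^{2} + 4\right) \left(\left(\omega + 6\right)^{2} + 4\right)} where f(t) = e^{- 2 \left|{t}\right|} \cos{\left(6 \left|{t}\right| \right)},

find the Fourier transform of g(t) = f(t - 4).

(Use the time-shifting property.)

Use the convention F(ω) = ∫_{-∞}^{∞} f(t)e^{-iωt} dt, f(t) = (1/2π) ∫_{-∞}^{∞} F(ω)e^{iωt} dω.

F[g](ω) = \frac{4 \left(\omega^{2} + 40\right) e^{- 4 i \omega}}{\omega^{4} - 64 \omega^{2} + 1600}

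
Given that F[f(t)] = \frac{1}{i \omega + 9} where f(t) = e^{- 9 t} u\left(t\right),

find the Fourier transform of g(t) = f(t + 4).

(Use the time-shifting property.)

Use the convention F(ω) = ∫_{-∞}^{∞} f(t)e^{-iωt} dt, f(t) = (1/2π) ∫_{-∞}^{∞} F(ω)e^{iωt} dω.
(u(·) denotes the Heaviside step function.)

F[g](ω) = \frac{e^{4 i \omega}}{i \omega + 9}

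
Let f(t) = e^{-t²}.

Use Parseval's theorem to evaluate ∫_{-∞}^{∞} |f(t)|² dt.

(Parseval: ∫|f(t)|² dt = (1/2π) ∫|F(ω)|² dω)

∫|f(t)|² dt = \frac{\sqrt{2} \sqrt{\pi}}{2}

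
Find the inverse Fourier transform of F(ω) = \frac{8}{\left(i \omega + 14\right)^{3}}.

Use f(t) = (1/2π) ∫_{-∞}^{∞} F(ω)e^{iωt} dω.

f(t) = 4 t^{2} e^{- 14 t} u\left(t\right)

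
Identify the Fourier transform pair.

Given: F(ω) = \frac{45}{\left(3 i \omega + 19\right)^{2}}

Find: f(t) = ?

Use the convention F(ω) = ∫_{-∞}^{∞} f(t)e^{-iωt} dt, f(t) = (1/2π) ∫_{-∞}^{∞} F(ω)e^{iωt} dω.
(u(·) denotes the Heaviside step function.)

f(t) = 5 t e^{- \frac{19 t}{3}} u\left(t\right)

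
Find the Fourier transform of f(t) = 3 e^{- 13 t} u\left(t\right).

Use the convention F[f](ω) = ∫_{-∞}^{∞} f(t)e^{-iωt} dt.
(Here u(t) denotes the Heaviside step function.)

F(ω) = \frac{3}{i \omega + 13}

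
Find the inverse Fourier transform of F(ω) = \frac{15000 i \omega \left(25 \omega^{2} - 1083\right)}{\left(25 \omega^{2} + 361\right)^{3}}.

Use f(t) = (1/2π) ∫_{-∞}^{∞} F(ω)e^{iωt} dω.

f(t) = 6 t e^{- \frac{19 \left|{t}\right|}{5}} \left|{t}\right|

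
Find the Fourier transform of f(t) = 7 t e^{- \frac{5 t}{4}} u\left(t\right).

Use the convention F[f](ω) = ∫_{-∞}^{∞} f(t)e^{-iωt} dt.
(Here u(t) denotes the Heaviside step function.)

F(ω) = \frac{112}{\left(4 i \omega + 5\right)^{2}}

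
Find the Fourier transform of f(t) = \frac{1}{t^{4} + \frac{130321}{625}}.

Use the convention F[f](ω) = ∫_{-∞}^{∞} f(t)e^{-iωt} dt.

F(ω) = \frac{125 \pi e^{- \frac{19 \sqrt{2} \left|{\omega}\right|}{10}} \sin{\left(\frac{19 \sqrt{2} \left|{\omega}\right|}{10} + \frac{\pi}{4} \right)}}{6859}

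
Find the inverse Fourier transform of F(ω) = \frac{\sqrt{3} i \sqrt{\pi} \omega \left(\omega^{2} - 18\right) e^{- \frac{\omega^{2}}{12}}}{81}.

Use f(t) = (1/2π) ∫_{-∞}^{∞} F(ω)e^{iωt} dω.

f(t) = 8 t^{3} e^{- 3 t^{2}}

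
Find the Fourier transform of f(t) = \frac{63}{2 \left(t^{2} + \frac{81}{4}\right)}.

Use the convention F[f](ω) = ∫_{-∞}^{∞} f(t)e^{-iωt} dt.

F(ω) = 7 \pi e^{- \frac{9 \left|{\omega}\right|}{2}}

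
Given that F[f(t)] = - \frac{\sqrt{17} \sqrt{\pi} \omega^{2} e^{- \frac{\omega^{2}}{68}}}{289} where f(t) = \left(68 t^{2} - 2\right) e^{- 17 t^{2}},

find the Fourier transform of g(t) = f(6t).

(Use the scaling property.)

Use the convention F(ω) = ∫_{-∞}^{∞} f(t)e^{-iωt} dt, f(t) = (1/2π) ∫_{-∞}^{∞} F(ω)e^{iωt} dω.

F[g](ω) = - \frac{\sqrt{17} \sqrt{\pi} \omega^{2} e^{- \frac{\omega^{2}}{2448}}}{62424}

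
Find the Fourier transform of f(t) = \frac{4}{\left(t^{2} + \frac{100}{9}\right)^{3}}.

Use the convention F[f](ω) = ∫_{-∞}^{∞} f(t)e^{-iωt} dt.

F(ω) = \frac{27 \pi \left(100 \omega^{2} + 90 \left|{\omega}\right| + 27\right) e^{- \frac{10 \left|{\omega}\right|}{3}}}{200000}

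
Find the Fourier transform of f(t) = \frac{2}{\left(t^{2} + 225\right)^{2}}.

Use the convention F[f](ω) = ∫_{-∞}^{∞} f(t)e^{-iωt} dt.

F(ω) = \frac{\pi \left(15 \left|{\omega}\right| + 1\right) e^{- 15 \left|{\omega}\right|}}{3375}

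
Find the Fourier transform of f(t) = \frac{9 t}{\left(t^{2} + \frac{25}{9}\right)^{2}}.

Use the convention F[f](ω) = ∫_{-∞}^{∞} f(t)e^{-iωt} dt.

F(ω) = - \frac{27 i \pi \omega e^{- \frac{5 \left|{\omega}\right|}{3}}}{10}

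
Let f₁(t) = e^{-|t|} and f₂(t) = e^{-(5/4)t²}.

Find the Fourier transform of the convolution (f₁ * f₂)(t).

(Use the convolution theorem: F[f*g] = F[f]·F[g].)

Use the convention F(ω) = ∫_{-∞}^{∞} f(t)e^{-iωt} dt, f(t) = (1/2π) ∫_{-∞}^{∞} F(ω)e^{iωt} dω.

F[f₁*f₂](ω) = \frac{4 \sqrt{5} \sqrt{\pi} e^{- \frac{\omega^{2}}{5}}}{5 \left(\omega^{2} + 1\right)}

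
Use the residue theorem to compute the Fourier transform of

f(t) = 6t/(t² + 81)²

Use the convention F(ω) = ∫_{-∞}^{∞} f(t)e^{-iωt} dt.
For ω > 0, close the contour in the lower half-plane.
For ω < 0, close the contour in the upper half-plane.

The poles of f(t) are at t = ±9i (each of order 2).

Let g(z) = f(z)e^{-iωz}; for large |z| the factor e^{-iωz} decays in the lower half-plane when ω > 0 and in the upper half-plane when ω < 0.

Case ω > 0 (lower half-plane, clockwise contour ⇒ F(ω) = -2πi·ΣRes):
  Res_{z = - 9 i} g(z) = \frac{\omega e^{- 9 \omega}}{6} (pole of order 2)
  F(ω) = -2πi·ΣRes = - \frac{i \pi \omega e^{- 9 \omega}}{3}

Case ω < 0 (upper half-plane, counterclockwise contour ⇒ F(ω) = +2πi·ΣRes):
  Res_{z = 9 i} g(z) = - \frac{\omega e^{9 \omega}}{6} (pole of order 2)
  F(ω) = 2πi·ΣRes = - \frac{i \pi \omega e^{9 \omega}}{3}

Both cases combine into a single formula in |ω|:

F(ω) = - \frac{i \pi \omega e^{- 9 \left|{\omega}\right|}}{3}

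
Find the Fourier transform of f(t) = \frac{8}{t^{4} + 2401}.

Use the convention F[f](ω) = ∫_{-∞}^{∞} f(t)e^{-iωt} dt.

F(ω) = \frac{8 \pi e^{- \frac{7 \sqrt{2} \left|{\omega}\right|}{2}} \sin{\left(\frac{7 \sqrt{2} \left|{\omega}\right|}{2} + \frac{\pi}{4} \right)}}{343}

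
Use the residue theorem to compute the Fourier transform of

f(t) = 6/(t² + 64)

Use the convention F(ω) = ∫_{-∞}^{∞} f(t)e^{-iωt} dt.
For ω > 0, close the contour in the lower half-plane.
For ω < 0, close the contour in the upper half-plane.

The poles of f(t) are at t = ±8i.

Let g(z) = f(z)e^{-iωz}; for large |z| the factor e^{-iωz} decays in the lower half-plane when ω > 0 and in the upper half-plane when ω < 0.

Case ω > 0 (lower half-plane, clockwise contour ⇒ F(ω) = -2πi·ΣRes):
  Res_{z = - 8 i} g(z) = \frac{3 i e^{- 8 \omega}}{8}
  F(ω) = -2πi·ΣRes = \frac{3 \pi e^{- 8 \omega}}{4}

Case ω < 0 (upper half-plane, counterclockwise contour ⇒ F(ω) = +2πi·ΣRes):
  Res_{z = 8 i} g(z) = - \frac{3 i e^{8 \omega}}{8}
  F(ω) = 2πi·ΣRes = \frac{3 \pi e^{8 \omega}}{4}

Both cases combine into a single formula in |ω|:

F(ω) = \frac{3 \pi e^{- 8 \left|{\omega}\right|}}{4}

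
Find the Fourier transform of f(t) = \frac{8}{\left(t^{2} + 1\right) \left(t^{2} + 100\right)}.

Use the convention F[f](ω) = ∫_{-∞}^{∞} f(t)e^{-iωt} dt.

F(ω) = \frac{4 \pi \left(10 e^{9 \left|{\omega}\right|} - 1\right) e^{- 10 \left|{\omega}\right|}}{495}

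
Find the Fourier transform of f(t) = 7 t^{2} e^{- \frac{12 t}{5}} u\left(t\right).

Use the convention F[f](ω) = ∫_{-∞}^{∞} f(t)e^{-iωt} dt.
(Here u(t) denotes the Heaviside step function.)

F(ω) = \frac{1750}{\left(5 i \omega + 12\right)^{3}}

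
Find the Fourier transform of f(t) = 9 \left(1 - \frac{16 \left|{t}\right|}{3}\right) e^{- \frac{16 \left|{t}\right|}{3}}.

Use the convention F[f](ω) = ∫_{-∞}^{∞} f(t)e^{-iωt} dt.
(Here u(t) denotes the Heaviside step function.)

F(ω) = \frac{15552 \omega^{2}}{\left(9 \omega^{2} + 256\right)^{2}}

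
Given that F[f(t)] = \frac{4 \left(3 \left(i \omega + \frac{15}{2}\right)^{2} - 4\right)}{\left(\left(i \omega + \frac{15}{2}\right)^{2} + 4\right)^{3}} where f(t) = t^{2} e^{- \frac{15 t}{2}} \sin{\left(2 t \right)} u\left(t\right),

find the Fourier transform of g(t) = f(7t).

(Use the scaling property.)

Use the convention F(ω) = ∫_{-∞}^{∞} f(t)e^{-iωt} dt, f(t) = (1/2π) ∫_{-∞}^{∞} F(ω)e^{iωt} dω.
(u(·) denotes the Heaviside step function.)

F[g](ω) = \frac{21952 \left(3 \left(2 i \omega + 105\right)^{2} - 784\right)}{\left(\left(2 i \omega + 105\right)^{2} + 784\right)^{3}}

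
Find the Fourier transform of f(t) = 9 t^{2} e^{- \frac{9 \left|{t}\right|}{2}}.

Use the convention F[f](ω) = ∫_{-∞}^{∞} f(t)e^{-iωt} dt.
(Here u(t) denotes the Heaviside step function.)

F(ω) = \frac{7776 \left(27 - 4 \omega^{2}\right)}{\left(4 \omega^{2} + 81\right)^{3}}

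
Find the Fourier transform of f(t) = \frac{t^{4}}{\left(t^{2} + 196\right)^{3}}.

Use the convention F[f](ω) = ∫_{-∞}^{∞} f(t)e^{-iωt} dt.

F(ω) = \frac{\pi \left(196 \omega^{2} - 70 \left|{\omega}\right| + 3\right) e^{- 14 \left|{\omega}\right|}}{112}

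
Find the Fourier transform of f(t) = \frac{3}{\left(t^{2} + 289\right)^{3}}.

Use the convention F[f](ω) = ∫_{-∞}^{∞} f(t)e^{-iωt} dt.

F(ω) = \frac{3 \pi \left(289 \omega^{2} + 51 \left|{\omega}\right| + 3\right) e^{- 17 \left|{\omega}\right|}}{11358856}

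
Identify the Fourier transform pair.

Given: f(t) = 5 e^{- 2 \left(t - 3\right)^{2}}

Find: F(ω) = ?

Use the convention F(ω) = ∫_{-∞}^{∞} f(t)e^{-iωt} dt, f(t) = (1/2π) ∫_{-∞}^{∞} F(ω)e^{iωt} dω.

F(ω) = \frac{5 \sqrt{2} \sqrt{\pi} e^{- \frac{\omega \left(\omega + 24 i\right)}{8}}}{2}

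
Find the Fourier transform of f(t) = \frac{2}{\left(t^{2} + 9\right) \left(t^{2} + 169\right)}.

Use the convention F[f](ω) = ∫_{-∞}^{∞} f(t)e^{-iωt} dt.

F(ω) = \frac{\pi \left(13 e^{10 \left|{\omega}\right|} - 3\right) e^{- 13 \left|{\omega}\right|}}{3120}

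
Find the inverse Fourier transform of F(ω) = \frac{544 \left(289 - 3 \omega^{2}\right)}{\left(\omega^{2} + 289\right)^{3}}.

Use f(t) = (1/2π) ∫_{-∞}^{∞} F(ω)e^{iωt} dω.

f(t) = 8 t^{2} e^{- 17 \left|{t}\right|}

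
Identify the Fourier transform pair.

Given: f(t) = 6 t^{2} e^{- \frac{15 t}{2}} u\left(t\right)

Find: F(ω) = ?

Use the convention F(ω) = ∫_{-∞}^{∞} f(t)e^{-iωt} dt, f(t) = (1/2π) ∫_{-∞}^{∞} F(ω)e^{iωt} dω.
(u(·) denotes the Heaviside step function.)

F(ω) = \frac{96}{\left(2 i \omega + 15\right)^{3}}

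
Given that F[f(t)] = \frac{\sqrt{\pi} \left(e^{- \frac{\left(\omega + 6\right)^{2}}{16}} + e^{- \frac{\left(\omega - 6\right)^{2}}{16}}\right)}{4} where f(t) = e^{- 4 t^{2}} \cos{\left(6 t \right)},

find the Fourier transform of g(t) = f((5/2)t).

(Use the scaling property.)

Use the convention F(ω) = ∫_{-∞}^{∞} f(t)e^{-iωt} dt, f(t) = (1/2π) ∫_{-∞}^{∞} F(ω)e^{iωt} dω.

F[g](ω) = \frac{\sqrt{\pi} \left(e^{\frac{3 \omega}{5}} + 1\right) e^{- \frac{\omega^{2}}{100} - \frac{3 \omega}{10} - \frac{9}{4}}}{10}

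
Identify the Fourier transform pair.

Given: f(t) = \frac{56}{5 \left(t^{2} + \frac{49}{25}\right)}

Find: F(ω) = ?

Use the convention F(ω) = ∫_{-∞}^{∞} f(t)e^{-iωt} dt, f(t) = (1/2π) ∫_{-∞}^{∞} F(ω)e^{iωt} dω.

F(ω) = 8 \pi e^{- \frac{7 \left|{\omega}\right|}{5}}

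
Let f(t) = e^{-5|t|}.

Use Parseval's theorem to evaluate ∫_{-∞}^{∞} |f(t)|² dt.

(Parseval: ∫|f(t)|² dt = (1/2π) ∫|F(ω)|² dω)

∫|f(t)|² dt = \frac{1}{5}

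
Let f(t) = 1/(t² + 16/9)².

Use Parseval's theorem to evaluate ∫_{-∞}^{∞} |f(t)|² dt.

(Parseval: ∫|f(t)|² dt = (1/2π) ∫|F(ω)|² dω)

∫|f(t)|² dt = \frac{10935 \pi}{262144}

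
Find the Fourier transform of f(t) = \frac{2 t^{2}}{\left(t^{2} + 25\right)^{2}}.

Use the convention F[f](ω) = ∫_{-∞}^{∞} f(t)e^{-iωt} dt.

F(ω) = \frac{\pi \left(1 - 5 \left|{\omega}\right|\right) e^{- 5 \left|{\omega}\right|}}{5}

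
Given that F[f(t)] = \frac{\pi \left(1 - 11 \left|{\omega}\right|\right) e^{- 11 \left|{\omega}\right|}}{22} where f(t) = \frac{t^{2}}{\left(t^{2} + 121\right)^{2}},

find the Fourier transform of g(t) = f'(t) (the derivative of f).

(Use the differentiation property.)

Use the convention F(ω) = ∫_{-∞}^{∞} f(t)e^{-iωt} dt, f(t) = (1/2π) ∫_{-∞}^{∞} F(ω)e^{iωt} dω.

F[g](ω) = \frac{i \pi \omega \left(1 - 11 \left|{\omega}\right|\right) e^{- 11 \left|{\omega}\right|}}{22}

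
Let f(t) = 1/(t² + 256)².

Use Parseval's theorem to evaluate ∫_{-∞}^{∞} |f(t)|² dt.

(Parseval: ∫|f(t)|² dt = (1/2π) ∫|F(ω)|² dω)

∫|f(t)|² dt = \frac{5 \pi}{4294967296}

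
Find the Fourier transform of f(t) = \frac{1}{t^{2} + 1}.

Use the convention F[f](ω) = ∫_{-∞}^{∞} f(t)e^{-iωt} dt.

F(ω) = \pi e^{- \left|{\omega}\right|}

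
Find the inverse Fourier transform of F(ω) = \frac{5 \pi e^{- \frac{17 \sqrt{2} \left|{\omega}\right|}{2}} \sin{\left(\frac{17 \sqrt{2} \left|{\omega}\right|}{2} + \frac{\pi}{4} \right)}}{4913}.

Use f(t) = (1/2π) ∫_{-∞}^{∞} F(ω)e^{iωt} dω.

f(t) = \frac{5}{t^{4} + 83521}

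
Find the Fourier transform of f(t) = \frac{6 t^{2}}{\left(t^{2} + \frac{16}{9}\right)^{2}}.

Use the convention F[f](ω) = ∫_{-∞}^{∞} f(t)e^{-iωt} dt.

F(ω) = \frac{3 \pi \left(3 - 4 \left|{\omega}\right|\right) e^{- \frac{4 \left|{\omega}\right|}{3}}}{4}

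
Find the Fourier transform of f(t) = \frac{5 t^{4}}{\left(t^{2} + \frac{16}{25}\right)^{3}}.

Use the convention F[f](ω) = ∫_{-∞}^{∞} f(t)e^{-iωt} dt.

F(ω) = \frac{\pi \left(16 \omega^{2} - 100 \left|{\omega}\right| + 75\right) e^{- \frac{4 \left|{\omega}\right|}{5}}}{32}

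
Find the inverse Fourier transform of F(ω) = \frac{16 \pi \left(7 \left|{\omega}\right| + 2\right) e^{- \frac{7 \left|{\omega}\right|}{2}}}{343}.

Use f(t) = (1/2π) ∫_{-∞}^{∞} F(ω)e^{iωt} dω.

f(t) = \frac{8}{\left(t^{2} + \frac{49}{4}\right)^{2}}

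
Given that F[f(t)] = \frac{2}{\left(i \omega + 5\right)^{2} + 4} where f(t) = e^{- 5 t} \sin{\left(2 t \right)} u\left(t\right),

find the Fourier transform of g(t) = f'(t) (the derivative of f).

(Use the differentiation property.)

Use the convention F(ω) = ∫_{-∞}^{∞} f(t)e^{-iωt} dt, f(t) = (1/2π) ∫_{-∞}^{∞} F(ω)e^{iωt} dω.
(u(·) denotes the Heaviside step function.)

F[g](ω) = \frac{2 i \omega}{\left(i \omega + 5\right)^{2} + 4}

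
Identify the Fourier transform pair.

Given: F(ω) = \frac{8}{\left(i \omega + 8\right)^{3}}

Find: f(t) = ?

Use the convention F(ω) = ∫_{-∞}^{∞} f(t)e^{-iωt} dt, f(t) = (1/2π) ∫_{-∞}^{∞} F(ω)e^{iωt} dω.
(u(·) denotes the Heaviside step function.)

f(t) = 4 t^{2} e^{- 8 t} u\left(t\right)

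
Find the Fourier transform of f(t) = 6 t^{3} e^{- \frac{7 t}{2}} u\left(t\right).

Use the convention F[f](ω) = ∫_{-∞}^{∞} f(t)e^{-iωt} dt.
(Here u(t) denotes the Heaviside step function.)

F(ω) = \frac{576}{\left(2 i \omega + 7\right)^{4}}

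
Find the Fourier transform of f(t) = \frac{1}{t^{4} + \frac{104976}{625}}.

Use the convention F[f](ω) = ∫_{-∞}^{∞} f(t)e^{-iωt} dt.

F(ω) = \frac{125 \pi e^{- \frac{9 \sqrt{2} \left|{\omega}\right|}{5}} \sin{\left(\frac{9 \sqrt{2} \left|{\omega}\right|}{5} + \frac{\pi}{4} \right)}}{5832}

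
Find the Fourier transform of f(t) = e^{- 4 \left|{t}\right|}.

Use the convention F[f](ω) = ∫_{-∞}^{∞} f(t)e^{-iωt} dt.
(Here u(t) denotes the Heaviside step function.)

F(ω) = \frac{8}{\omega^{2} + 16}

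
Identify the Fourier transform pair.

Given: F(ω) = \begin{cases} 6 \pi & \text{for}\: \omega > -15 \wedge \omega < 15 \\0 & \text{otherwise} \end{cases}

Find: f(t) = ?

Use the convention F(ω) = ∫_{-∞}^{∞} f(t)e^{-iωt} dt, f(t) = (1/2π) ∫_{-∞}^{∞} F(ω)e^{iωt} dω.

f(t) = \frac{6 \sin{\left(15 t \right)}}{t}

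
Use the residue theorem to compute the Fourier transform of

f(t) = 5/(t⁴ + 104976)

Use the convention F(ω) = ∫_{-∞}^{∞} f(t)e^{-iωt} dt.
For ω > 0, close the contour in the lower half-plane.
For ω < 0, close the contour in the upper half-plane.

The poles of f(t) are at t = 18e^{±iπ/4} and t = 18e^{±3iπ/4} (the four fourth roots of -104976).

Let g(z) = f(z)e^{-iωz}; for large |z| the factor e^{-iωz} decays in the lower half-plane when ω > 0 and in the upper half-plane when ω < 0.

Case ω > 0 (lower half-plane, clockwise contour ⇒ F(ω) = -2πi·ΣRes):
  Res_{z = - 9 \sqrt{2} - 9 \sqrt{2} i} g(z) = \frac{5 \sqrt{2} i \left(1 - i\right) e^{9 \sqrt{2} \omega \left(-1 + i\right)}}{46656}
  Res_{z = 9 \sqrt{2} - 9 \sqrt{2} i} g(z) = \frac{5 \sqrt{2} i \left(1 + i\right) e^{- 9 \sqrt{2} \omega \left(1 + i\right)}}{46656}
  F(ω) = -2πi·ΣRes = \frac{5 \sqrt{2} \pi \left(1 - i\right) \left(e^{18 \sqrt{2} i \omega} + i\right) e^{- 9 \sqrt{2} \omega \left(1 + i\right)}}{23328} = \frac{5 \pi e^{- 9 \sqrt{2} \omega} \sin{\left(9 \sqrt{2} \omega + \frac{\pi}{4} \right)}}{5832}

Case ω < 0 (upper half-plane, counterclockwise contour ⇒ F(ω) = +2πi·ΣRes):
  Res_{z = 9 \sqrt{2} + 9 \sqrt{2} i} g(z) = \frac{5 \sqrt{2} i \left(-1 + i\right) e^{9 \sqrt{2} \omega \left(1 - i\right)}}{46656}
  Res_{z = - 9 \sqrt{2} + 9 \sqrt{2} i} g(z) = \frac{5 \sqrt{2} \left(1 - i\right) e^{9 \sqrt{2} \omega \left(1 + i\right)}}{46656}
  F(ω) = 2πi·ΣRes = - \frac{5 \sqrt{2} i \pi \left(i \left(1 - i\right) e^{9 \sqrt{2} \omega \left(1 - i\right)} - \left(1 - i\right) e^{9 \sqrt{2} \omega \left(1 + i\right)}\right)}{23328} = \frac{5 \pi e^{9 \sqrt{2} \omega} \cos{\left(9 \sqrt{2} \omega + \frac{\pi}{4} \right)}}{5832}

Both cases combine into a single formula in |ω|:

F(ω) = \frac{5 \pi e^{- 9 \sqrt{2} \left|{\omega}\right|} \sin{\left(9 \sqrt{2} \left|{\omega}\right| + \frac{\pi}{4} \right)}}{5832}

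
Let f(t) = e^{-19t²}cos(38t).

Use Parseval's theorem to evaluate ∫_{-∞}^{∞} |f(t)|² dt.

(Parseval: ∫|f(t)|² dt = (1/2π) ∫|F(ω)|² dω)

∫|f(t)|² dt = \frac{\sqrt{38} \sqrt{\pi} \left(1 + e^{38}\right)}{76 e^{38}}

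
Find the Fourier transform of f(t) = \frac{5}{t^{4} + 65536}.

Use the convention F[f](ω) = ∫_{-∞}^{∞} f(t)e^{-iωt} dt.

F(ω) = \frac{5 \pi e^{- 8 \sqrt{2} \left|{\omega}\right|} \sin{\left(8 \sqrt{2} \left|{\omega}\right| + \frac{\pi}{4} \right)}}{4096}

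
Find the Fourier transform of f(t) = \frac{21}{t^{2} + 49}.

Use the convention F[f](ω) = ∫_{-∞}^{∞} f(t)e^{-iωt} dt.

F(ω) = 3 \pi e^{- 7 \left|{\omega}\right|}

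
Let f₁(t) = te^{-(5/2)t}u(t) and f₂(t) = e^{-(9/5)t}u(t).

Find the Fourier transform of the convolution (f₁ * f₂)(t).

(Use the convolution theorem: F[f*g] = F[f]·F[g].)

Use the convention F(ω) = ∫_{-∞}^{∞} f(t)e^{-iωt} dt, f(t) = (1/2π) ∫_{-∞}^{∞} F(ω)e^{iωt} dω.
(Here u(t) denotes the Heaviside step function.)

F[f₁*f₂](ω) = \frac{20}{\left(2 i \omega + 5\right)^{2} \left(5 i \omega + 9\right)}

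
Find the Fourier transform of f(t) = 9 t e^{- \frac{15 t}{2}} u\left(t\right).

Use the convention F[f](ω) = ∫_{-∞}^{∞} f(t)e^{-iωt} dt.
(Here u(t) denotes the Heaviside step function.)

F(ω) = \frac{36}{\left(2 i \omega + 15\right)^{2}}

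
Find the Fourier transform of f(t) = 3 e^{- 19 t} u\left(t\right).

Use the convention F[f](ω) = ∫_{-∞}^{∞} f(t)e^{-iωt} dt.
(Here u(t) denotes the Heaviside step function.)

F(ω) = \frac{3}{i \omega + 19}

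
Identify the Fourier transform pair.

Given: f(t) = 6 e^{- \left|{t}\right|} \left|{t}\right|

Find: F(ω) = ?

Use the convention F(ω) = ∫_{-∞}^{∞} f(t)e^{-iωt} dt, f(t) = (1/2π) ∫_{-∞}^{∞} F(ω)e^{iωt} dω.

F(ω) = \frac{12 \left(1 - \omega^{2}\right)}{\left(\omega^{2} + 1\right)^{2}}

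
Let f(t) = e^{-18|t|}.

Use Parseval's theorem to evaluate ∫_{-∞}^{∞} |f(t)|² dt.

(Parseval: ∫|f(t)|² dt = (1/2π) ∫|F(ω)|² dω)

∫|f(t)|² dt = \frac{1}{18}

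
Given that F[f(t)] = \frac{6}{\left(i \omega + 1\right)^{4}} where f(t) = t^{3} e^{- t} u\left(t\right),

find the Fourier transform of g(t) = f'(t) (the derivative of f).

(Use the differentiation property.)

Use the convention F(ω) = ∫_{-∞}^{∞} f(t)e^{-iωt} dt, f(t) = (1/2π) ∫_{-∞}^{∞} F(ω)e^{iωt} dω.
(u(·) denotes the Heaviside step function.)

F[g](ω) = \frac{6 i \omega}{\left(i \omega + 1\right)^{4}}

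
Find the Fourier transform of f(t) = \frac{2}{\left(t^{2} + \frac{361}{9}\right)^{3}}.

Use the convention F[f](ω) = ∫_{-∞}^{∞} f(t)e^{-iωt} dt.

F(ω) = \frac{27 \pi \left(361 \omega^{2} + 171 \left|{\omega}\right| + 27\right) e^{- \frac{19 \left|{\omega}\right|}{3}}}{9904396}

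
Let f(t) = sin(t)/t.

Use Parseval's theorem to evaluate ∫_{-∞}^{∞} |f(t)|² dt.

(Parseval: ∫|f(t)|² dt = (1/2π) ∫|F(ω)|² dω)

∫|f(t)|² dt = \pi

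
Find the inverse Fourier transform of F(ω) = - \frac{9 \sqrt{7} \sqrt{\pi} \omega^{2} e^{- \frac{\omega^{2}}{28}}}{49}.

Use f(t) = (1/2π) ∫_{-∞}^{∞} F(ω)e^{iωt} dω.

f(t) = 9 \left(28 t^{2} - 2\right) e^{- 7 t^{2}}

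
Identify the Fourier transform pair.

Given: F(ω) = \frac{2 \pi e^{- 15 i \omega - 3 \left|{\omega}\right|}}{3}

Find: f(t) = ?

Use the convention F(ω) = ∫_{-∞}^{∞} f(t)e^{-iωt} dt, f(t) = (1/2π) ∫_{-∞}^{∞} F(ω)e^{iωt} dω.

f(t) = \frac{2}{\left(t - 15\right)^{2} + 9}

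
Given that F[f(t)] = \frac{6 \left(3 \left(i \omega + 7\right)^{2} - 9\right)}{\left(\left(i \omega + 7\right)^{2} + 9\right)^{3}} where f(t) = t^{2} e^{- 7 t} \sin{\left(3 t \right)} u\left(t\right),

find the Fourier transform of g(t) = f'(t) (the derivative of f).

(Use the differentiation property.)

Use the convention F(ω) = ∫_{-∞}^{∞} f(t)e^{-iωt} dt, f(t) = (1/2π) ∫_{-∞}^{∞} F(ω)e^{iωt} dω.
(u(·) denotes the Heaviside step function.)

F[g](ω) = \frac{18 i \omega \left(\left(i \omega + 7\right)^{2} - 3\right)}{\left(\left(i \omega + 7\right)^{2} + 9\right)^{3}}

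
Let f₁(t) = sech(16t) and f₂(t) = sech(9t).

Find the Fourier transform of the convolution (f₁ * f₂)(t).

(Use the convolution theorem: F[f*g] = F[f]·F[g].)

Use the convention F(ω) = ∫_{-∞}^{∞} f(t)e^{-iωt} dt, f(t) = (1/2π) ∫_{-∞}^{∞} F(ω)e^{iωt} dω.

F[f₁*f₂](ω) = \frac{\pi^{2}}{144 \cosh{\left(\frac{\pi \omega}{32} \right)} \cosh{\left(\frac{\pi \omega}{18} \right)}}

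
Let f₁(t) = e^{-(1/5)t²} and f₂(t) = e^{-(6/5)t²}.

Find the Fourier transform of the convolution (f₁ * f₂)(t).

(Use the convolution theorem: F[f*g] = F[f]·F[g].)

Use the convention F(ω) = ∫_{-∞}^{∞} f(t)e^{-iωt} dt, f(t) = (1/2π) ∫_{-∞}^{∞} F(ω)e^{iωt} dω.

F[f₁*f₂](ω) = \frac{5 \sqrt{6} \pi e^{- \frac{35 \omega^{2}}{24}}}{6}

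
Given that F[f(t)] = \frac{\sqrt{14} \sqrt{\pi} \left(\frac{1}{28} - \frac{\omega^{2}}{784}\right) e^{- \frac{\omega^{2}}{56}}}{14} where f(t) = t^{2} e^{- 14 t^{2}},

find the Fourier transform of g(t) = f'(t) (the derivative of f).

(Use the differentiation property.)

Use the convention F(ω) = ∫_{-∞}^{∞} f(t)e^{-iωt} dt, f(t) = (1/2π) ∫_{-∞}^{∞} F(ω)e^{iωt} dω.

F[g](ω) = \frac{\sqrt{14} i \sqrt{\pi} \omega \left(28 - \omega^{2}\right) e^{- \frac{\omega^{2}}{56}}}{10976}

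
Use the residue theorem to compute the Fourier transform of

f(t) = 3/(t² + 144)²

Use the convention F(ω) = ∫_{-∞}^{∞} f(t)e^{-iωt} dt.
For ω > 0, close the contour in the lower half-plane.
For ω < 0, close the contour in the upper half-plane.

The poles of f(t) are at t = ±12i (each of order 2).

Let g(z) = f(z)e^{-iωz}; for large |z| the factor e^{-iωz} decays in the lower half-plane when ω > 0 and in the upper half-plane when ω < 0.

Case ω > 0 (lower half-plane, clockwise contour ⇒ F(ω) = -2πi·ΣRes):
  Res_{z = - 12 i} g(z) = \frac{i \left(12 \omega + 1\right) e^{- 12 \omega}}{2304} (pole of order 2)
  F(ω) = -2πi·ΣRes = \frac{\pi \left(12 \omega + 1\right) e^{- 12 \omega}}{1152}

Case ω < 0 (upper half-plane, counterclockwise contour ⇒ F(ω) = +2πi·ΣRes):
  Res_{z = 12 i} g(z) = \frac{i \left(12 \omega - 1\right) e^{12 \omega}}{2304} (pole of order 2)
  F(ω) = 2πi·ΣRes = \frac{\pi \left(1 - 12 \omega\right) e^{12 \omega}}{1152}

Both cases combine into a single formula in |ω|:

F(ω) = \frac{\pi \left(12 \left|{\omega}\right| + 1\right) e^{- 12 \left|{\omega}\right|}}{1152}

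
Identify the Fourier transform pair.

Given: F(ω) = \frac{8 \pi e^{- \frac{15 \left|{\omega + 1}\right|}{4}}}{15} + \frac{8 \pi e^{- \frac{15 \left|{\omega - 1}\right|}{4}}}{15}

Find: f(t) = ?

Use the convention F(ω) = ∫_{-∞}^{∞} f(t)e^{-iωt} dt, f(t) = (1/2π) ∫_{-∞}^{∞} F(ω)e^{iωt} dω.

f(t) = \frac{4 \cos{\left(t \right)}}{t^{2} + \frac{225}{16}}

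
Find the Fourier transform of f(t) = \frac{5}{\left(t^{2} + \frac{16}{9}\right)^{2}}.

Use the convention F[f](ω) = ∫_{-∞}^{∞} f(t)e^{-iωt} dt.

F(ω) = \frac{45 \pi \left(4 \left|{\omega}\right| + 3\right) e^{- \frac{4 \left|{\omega}\right|}{3}}}{128}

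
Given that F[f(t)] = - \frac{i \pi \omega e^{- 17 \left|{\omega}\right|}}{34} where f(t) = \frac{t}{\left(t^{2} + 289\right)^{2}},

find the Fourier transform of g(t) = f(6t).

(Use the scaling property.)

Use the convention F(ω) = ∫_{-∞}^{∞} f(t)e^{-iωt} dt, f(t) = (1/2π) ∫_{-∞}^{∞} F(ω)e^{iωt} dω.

F[g](ω) = - \frac{i \pi \omega e^{- \frac{17 \left|{\omega}\right|}{6}}}{1224}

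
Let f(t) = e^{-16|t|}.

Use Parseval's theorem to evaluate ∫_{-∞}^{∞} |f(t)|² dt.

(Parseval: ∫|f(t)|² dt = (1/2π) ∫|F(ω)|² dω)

∫|f(t)|² dt = \frac{1}{16}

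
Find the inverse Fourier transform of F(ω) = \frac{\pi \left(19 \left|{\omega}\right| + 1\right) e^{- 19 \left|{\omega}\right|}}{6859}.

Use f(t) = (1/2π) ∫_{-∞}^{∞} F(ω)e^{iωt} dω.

f(t) = \frac{2}{\left(t^{2} + 361\right)^{2}}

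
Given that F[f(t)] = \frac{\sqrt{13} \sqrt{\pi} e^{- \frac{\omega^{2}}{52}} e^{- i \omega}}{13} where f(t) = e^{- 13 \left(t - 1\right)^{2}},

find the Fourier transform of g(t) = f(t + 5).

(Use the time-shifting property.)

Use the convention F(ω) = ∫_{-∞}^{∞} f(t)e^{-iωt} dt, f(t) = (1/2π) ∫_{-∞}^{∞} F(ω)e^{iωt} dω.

F[g](ω) = \frac{\sqrt{13} \sqrt{\pi} e^{\frac{\omega \left(- \omega + 208 i\right)}{52}}}{13}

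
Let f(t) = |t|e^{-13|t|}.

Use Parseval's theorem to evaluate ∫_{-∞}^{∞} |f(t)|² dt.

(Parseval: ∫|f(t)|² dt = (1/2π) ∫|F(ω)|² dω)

∫|f(t)|² dt = \frac{1}{4394}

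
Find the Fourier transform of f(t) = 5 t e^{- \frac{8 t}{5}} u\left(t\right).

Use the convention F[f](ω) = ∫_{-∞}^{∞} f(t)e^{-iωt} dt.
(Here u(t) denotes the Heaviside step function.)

F(ω) = \frac{125}{\left(5 i \omega + 8\right)^{2}}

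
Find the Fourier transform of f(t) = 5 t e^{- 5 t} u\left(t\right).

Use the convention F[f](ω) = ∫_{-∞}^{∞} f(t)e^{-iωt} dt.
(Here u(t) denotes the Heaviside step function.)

F(ω) = \frac{5}{\left(i \omega + 5\right)^{2}}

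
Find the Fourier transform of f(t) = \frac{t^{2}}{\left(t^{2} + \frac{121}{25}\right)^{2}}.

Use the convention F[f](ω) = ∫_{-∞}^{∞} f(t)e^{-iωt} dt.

F(ω) = \frac{\pi \left(5 - 11 \left|{\omega}\right|\right) e^{- \frac{11 \left|{\omega}\right|}{5}}}{22}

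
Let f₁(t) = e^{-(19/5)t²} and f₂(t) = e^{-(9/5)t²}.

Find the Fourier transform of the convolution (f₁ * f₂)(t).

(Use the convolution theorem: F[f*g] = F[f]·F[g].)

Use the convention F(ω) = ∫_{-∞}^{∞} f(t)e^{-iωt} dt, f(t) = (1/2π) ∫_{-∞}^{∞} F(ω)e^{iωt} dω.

F[f₁*f₂](ω) = \frac{5 \sqrt{19} \pi e^{- \frac{35 \omega^{2}}{171}}}{57}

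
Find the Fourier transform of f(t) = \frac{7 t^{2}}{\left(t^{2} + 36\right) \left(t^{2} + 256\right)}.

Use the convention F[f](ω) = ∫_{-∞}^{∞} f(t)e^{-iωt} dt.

F(ω) = \frac{7 \pi \left(8 - 3 e^{10 \left|{\omega}\right|}\right) e^{- 16 \left|{\omega}\right|}}{110}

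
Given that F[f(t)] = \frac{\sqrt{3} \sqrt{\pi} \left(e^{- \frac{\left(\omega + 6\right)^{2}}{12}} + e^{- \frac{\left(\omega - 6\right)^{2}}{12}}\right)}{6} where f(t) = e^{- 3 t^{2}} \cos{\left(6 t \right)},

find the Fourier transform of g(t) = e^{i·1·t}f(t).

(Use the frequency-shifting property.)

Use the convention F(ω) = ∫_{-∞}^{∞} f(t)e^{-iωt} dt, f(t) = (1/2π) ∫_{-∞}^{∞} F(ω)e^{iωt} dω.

F[g](ω) = \frac{\sqrt{3} \sqrt{\pi} \left(e^{2 \omega} + e^{2}\right) e^{- \frac{\omega^{2}}{12} - \frac{5 \omega}{6} - \frac{49}{12}}}{6}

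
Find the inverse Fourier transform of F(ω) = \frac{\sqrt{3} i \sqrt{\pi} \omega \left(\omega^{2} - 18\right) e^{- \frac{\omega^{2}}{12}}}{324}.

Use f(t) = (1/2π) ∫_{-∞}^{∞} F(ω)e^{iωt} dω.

f(t) = 2 t^{3} e^{- 3 t^{2}}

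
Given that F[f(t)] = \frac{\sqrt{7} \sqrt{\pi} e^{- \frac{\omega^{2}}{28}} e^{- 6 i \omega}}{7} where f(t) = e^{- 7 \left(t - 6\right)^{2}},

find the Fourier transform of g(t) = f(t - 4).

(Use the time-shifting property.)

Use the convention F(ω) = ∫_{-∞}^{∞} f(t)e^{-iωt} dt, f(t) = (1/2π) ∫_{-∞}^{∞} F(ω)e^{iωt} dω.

F[g](ω) = \frac{\sqrt{7} \sqrt{\pi} e^{- \frac{\omega \left(\omega + 280 i\right)}{28}}}{7}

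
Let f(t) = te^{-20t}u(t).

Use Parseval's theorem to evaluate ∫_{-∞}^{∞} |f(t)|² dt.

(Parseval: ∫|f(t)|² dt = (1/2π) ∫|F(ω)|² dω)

∫|f(t)|² dt = \frac{1}{32000}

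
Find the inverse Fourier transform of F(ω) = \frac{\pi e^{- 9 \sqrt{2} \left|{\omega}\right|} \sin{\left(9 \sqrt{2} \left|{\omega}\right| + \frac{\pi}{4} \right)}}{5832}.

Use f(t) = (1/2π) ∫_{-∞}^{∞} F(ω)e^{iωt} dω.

f(t) = \frac{1}{t^{4} + 104976}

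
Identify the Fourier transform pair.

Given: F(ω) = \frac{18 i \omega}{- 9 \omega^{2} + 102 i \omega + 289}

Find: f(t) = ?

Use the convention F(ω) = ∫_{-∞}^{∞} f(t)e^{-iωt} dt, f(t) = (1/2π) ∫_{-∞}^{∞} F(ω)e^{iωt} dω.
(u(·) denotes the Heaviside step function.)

f(t) = 2 \left(1 - \frac{17 t}{3}\right) e^{- \frac{17 t}{3}} u\left(t\right)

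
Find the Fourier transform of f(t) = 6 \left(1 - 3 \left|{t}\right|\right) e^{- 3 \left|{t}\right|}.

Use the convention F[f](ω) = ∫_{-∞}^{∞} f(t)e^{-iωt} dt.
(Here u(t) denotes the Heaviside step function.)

F(ω) = \frac{72 \omega^{2}}{\left(\omega^{2} + 9\right)^{2}}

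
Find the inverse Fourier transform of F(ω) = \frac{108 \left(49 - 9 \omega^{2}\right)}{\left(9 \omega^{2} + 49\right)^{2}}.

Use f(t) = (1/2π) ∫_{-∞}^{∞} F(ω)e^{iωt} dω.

f(t) = 6 e^{- \frac{7 \left|{t}\right|}{3}} \left|{t}\right|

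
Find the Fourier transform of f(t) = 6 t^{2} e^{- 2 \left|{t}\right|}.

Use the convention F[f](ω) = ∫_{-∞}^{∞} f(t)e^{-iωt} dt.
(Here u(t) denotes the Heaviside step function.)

F(ω) = \frac{48 \left(4 - 3 \omega^{2}\right)}{\left(\omega^{2} + 4\right)^{3}}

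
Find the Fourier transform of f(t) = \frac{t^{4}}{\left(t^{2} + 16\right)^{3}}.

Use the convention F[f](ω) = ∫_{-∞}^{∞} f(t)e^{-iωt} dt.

F(ω) = \frac{\pi \left(16 \omega^{2} - 20 \left|{\omega}\right| + 3\right) e^{- 4 \left|{\omega}\right|}}{32}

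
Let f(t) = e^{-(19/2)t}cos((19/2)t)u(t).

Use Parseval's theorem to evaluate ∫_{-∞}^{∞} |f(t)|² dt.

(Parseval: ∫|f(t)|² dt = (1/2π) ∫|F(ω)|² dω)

∫|f(t)|² dt = \frac{3}{76}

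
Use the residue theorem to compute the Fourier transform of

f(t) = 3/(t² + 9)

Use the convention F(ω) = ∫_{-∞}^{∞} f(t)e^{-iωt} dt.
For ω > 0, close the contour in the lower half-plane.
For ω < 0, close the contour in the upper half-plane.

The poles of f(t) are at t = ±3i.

Let g(z) = f(z)e^{-iωz}; for large |z| the factor e^{-iωz} decays in the lower half-plane when ω > 0 and in the upper half-plane when ω < 0.

Case ω > 0 (lower half-plane, clockwise contour ⇒ F(ω) = -2πi·ΣRes):
  Res_{z = - 3 i} g(z) = \frac{i e^{- 3 \omega}}{2}
  F(ω) = -2πi·ΣRes = \pi e^{- 3 \omega}

Case ω < 0 (upper half-plane, counterclockwise contour ⇒ F(ω) = +2πi·ΣRes):
  Res_{z = 3 i} g(z) = - \frac{i e^{3 \omega}}{2}
  F(ω) = 2πi·ΣRes = \pi e^{3 \omega}

Both cases combine into a single formula in |ω|:

F(ω) = \pi e^{- 3 \left|{\omega}\right|}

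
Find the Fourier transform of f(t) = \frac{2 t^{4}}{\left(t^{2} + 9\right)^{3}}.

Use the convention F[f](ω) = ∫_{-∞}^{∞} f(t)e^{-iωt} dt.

F(ω) = \frac{\pi \left(3 \omega^{2} - 5 \left|{\omega}\right| + 1\right) e^{- 3 \left|{\omega}\right|}}{4}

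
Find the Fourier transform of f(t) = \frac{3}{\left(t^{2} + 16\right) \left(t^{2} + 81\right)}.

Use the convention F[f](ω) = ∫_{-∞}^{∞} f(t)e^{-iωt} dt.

F(ω) = \frac{\pi \left(9 e^{5 \left|{\omega}\right|} - 4\right) e^{- 9 \left|{\omega}\right|}}{780}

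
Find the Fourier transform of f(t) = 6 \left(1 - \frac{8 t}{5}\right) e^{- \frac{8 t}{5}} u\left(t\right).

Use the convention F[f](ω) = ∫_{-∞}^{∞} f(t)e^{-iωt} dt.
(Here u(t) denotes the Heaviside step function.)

F(ω) = \frac{150 i \omega}{- 25 \omega^{2} + 80 i \omega + 64}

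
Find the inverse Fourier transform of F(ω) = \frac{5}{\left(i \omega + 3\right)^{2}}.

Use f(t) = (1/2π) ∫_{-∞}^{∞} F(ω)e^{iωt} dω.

f(t) = 5 t e^{- 3 t} u\left(t\right)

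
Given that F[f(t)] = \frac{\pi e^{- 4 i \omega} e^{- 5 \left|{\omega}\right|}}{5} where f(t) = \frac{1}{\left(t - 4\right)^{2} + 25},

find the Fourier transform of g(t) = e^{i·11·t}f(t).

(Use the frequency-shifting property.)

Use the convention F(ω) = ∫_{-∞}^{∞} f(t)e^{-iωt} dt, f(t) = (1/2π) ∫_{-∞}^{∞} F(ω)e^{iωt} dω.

F[g](ω) = \frac{\pi e^{- 4 i \left(\omega - 11\right) - 5 \left|{\omega - 11}\right|}}{5}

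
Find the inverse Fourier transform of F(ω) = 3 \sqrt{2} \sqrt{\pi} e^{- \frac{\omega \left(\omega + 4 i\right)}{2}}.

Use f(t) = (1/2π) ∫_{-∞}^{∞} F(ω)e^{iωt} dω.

f(t) = 3 e^{- \frac{\left(t - 2\right)^{2}}{2}}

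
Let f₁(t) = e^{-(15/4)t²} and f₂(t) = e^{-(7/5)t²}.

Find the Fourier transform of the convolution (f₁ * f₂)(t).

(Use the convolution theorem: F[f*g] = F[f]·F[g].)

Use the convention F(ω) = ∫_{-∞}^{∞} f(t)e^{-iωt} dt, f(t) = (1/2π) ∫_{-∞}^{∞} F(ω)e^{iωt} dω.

F[f₁*f₂](ω) = \frac{2 \sqrt{21} \pi e^{- \frac{103 \omega^{2}}{420}}}{21}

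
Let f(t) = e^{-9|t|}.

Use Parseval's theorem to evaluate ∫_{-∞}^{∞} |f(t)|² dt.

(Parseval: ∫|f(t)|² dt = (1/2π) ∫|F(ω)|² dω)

∫|f(t)|² dt = \frac{1}{9}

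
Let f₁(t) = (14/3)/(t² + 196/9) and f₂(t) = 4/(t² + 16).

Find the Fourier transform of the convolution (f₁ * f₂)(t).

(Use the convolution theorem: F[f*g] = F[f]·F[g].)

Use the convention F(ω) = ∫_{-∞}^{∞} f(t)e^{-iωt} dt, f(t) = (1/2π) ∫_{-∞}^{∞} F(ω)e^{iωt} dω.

F[f₁*f₂](ω) = \pi^{2} e^{- \frac{26 \left|{\omega}\right|}{3}}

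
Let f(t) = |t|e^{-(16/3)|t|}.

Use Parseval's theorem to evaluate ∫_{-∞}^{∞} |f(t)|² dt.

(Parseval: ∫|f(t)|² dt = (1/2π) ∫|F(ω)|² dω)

∫|f(t)|² dt = \frac{27}{8192}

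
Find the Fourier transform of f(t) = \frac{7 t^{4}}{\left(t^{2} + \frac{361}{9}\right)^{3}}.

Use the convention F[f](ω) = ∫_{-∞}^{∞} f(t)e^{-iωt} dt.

F(ω) = \frac{7 \pi \left(361 \omega^{2} - 285 \left|{\omega}\right| + 27\right) e^{- \frac{19 \left|{\omega}\right|}{3}}}{456}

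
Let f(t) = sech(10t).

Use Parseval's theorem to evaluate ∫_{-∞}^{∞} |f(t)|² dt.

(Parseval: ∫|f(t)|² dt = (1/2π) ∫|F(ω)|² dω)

∫|f(t)|² dt = \frac{1}{5}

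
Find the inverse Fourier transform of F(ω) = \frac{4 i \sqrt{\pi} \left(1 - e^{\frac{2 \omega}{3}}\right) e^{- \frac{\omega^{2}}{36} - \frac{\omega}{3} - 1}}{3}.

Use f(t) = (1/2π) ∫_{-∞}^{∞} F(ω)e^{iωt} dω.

f(t) = 8 e^{- 9 t^{2}} \sin{\left(6 t \right)}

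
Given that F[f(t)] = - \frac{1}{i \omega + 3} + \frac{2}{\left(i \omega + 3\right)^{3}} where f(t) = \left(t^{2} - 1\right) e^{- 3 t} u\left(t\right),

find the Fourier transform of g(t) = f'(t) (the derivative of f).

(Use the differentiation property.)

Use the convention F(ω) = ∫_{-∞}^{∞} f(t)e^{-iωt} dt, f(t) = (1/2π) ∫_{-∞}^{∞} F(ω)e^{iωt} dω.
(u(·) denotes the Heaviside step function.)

F[g](ω) = \frac{i \omega \left(2 i \omega - \left(i \omega + 3\right)^{3} + 6\right)}{\left(i \omega + 3\right)^{4}}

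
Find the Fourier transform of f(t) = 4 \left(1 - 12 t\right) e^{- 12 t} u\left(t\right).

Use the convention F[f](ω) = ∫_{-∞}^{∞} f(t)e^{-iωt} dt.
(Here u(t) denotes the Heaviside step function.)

F(ω) = \frac{4 i \omega}{- \omega^{2} + 24 i \omega + 144}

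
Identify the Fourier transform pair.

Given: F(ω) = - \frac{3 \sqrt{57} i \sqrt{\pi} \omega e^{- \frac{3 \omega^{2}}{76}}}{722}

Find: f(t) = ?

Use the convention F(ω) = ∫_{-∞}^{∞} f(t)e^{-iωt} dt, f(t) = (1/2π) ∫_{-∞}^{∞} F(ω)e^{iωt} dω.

f(t) = t e^{- \frac{19 t^{2}}{3}}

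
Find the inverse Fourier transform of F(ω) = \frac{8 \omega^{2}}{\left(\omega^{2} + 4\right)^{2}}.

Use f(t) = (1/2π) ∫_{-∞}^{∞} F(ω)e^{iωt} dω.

f(t) = \left(1 - 2 \left|{t}\right|\right) e^{- 2 \left|{t}\right|}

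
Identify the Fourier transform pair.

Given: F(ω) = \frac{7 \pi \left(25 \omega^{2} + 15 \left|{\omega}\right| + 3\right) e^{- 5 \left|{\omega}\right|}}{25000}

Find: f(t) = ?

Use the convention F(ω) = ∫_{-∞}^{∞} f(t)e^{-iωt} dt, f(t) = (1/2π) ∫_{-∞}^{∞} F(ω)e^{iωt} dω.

f(t) = \frac{7}{\left(t^{2} + 25\right)^{3}}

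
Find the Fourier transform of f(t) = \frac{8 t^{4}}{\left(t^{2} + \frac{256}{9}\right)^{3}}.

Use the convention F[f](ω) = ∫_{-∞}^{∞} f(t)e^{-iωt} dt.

F(ω) = \frac{\pi \left(256 \omega^{2} - 240 \left|{\omega}\right| + 27\right) e^{- \frac{16 \left|{\omega}\right|}{3}}}{48}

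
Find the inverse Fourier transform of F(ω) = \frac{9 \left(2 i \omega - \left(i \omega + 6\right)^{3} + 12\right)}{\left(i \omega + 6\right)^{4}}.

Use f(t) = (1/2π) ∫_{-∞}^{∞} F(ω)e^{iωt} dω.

f(t) = 9 \left(t^{2} - 1\right) e^{- 6 t} u\left(t\right)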